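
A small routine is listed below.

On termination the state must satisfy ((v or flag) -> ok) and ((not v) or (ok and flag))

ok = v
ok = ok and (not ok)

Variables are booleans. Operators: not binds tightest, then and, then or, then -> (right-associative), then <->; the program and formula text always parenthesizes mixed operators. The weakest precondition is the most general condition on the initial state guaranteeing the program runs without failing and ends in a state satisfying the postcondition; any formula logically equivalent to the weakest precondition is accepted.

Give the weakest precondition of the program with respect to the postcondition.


Working backward. After the program, ((v or flag) -> ok) and ((not v) or (ok and flag)) must hold.
Before ok := ok and (not ok): (not (v or flag)) and (not v)
Before ok := v: (not (v or flag)) and (not v)
Answer: WP = (not (v or flag)) and (not v)


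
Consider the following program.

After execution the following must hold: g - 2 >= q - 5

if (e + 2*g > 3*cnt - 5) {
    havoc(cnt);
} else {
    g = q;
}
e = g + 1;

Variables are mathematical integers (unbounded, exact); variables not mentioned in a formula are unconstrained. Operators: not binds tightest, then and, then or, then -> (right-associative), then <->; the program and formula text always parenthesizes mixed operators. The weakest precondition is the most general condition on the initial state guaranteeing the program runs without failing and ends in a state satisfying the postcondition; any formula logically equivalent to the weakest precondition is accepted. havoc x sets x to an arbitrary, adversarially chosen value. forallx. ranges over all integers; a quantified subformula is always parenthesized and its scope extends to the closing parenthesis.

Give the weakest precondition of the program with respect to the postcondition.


Working backward. After the program, the postcondition g - 2 >= q - 5 must hold; in canonical form it is g >= q - 3.
Before e := g + 1: g >= q - 3
Then branch requires g >= q - 3; else branch requires true.
Before the if: e + 2*g > 3*cnt - 5 -> g >= q - 3
Answer: WP = e + 2*g > 3*cnt - 5 -> g >= q - 3


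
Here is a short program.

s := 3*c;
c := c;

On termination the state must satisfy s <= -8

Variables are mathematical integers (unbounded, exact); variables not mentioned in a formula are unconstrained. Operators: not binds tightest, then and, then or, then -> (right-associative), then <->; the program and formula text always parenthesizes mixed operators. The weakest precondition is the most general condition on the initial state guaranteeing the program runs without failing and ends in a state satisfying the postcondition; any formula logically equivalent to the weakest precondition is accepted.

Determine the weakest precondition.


Working backward. After the program, s <= -8 must hold.
Before c := c: s <= -8
Before s := 3*c: 3*c <= -8
Answer: WP = 3*c <= -8


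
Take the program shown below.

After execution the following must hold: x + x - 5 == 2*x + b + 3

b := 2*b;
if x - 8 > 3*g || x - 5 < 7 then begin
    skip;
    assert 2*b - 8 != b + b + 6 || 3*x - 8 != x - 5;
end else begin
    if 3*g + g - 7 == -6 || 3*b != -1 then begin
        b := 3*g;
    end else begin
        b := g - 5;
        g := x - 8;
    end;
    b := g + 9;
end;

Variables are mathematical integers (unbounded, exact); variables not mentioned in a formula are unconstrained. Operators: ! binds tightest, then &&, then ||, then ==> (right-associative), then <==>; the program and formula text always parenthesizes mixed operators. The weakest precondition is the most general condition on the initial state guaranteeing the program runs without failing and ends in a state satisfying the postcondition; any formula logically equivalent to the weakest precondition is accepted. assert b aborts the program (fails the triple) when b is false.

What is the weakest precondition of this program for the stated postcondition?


Working backward. After the program, the postcondition x + x - 5 == 2*x + b + 3 must hold; in canonical form it is b == -8.
Then branch requires b == -8; else branch requires ((4*g == 1 || 3*b != -1) ==> g == -17) && ((!(4*g == 1 || 3*b != -1)) ==> x == -9).
Before the if: ((x > 3*g + 8 || x < 12) ==> b == -8) && ((!(x > 3*g + 8 || x < 12)) ==> (((4*g == 1 || 3*b != -1) ==> g == -17) && ((!(4*g == 1 || 3*b != -1)) ==> x == -9)))
Before b := 2*b: ((x > 3*g + 8 || x < 12) ==> 2*b == -8) && ((!(x > 3*g + 8 || x < 12)) ==> (((4*g == 1 || 6*b != -1) ==> g == -17) && ((!(4*g == 1 || 6*b != -1)) ==> x == -9)))
Answer: WP = ((x > 3*g + 8 || x < 12) ==> 2*b == -8) && ((!(x > 3*g + 8 || x < 12)) ==> (((4*g == 1 || 6*b != -1) ==> g == -17) && ((!(4*g == 1 || 6*b != -1)) ==> x == -9)))


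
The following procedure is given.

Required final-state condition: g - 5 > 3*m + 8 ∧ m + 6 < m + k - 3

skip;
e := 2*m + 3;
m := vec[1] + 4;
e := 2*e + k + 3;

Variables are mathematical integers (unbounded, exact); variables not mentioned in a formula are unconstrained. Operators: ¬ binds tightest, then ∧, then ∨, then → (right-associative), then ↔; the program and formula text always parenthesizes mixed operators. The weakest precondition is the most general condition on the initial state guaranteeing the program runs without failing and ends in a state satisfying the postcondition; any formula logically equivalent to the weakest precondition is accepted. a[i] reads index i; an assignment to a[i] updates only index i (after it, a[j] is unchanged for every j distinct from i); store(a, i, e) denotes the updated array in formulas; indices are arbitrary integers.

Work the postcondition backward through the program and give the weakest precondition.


Working backward. After the program, the postcondition g - 5 > 3*m + 8 ∧ m + 6 < m + k - 3 must hold; in canonical form it is g > 3*m + 13 ∧ k > 9.
Before e := 2*e + k + 3: g > 3*m + 13 ∧ k > 9
Before m := vec[1] + 4: g > 3*vec[1] + 25 ∧ k > 9
Before e := 2*m + 3: g > 3*vec[1] + 25 ∧ k > 9
Before skip: g > 3*vec[1] + 25 ∧ k > 9
Answer: WP = g > 3*vec[1] + 25 ∧ k > 9


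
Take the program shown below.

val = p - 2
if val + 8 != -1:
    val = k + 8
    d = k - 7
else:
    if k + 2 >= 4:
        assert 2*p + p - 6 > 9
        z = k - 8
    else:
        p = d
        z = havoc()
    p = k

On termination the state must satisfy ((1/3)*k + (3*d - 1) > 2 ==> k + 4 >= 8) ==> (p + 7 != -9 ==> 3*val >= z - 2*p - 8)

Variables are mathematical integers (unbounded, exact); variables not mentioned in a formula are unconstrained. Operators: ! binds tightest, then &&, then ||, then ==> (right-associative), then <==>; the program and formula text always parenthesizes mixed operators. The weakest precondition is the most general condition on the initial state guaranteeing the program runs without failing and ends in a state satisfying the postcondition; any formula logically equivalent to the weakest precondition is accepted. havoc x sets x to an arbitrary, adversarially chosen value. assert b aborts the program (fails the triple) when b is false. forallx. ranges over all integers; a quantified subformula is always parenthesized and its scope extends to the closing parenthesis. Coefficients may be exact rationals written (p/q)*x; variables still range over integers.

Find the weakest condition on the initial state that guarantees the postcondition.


Working backward. After the program, the postcondition ((1/3)*k + (3*d - 1) > 2 ==> k + 4 >= 8) ==> (p + 7 != -9 ==> 3*val >= z - 2*p - 8) must hold; in canonical form it is (3*d + (1/3)*k > 3 ==> k >= 4) ==> (p != -16 ==> 2*p + 3*val >= z - 8).
Then branch requires ((10/3)*k > 24 ==> k >= 4) ==> (p != -16 ==> 3*k + 2*p >= z - 32); else branch requires (k >= 2 ==> (3*p > 15 && ((3*d + (1/3)*k > 3 ==> k >= 4) ==> (k != -16 ==> k + 3*val >= -16)))) && ((!(k >= 2)) ==> (forall z_1. ((3*d + (1/3)*k > 3 ==> k >= 4) ==> (k != -16 ==> 2*k + 3*val >= z_1 - 8)))).
Before the if: (val != -9 ==> (((10/3)*k > 24 ==> k >= 4) ==> (p != -16 ==> 3*k + 2*p >= z - 32))) && ((!(val != -9)) ==> ((k >= 2 ==> (3*p > 15 && ((3*d + (1/3)*k > 3 ==> k >= 4) ==> (k != -16 ==> k + 3*val >= -16)))) && ((!(k >= 2)) ==> (forall z_1. ((3*d + (1/3)*k > 3 ==> k >= 4) ==> (k != -16 ==> 2*k + 3*val >= z_1 - 8))))))
Before val := p - 2: (p != -7 ==> (((10/3)*k > 24 ==> k >= 4) ==> (p != -16 ==> 3*k + 2*p >= z - 32))) && ((!(p != -7)) ==> ((k >= 2 ==> (3*p > 15 && ((3*d + (1/3)*k > 3 ==> k >= 4) ==> (k != -16 ==> k + 3*p >= -10)))) && ((!(k >= 2)) ==> (forall z_1. ((3*d + (1/3)*k > 3 ==> k >= 4) ==> (k != -16 ==> 2*k + 3*p >= z_1 - 2))))))
Answer: WP = (p != -7 ==> (((10/3)*k > 24 ==> k >= 4) ==> (p != -16 ==> 3*k + 2*p >= z - 32))) && ((!(p != -7)) ==> ((k >= 2 ==> (3*p > 15 && ((3*d + (1/3)*k > 3 ==> k >= 4) ==> (k != -16 ==> k + 3*p >= -10)))) && ((!(k >= 2)) ==> (forall z_1. ((3*d + (1/3)*k > 3 ==> k >= 4) ==> (k != -16 ==> 2*k + 3*p >= z_1 - 2))))))


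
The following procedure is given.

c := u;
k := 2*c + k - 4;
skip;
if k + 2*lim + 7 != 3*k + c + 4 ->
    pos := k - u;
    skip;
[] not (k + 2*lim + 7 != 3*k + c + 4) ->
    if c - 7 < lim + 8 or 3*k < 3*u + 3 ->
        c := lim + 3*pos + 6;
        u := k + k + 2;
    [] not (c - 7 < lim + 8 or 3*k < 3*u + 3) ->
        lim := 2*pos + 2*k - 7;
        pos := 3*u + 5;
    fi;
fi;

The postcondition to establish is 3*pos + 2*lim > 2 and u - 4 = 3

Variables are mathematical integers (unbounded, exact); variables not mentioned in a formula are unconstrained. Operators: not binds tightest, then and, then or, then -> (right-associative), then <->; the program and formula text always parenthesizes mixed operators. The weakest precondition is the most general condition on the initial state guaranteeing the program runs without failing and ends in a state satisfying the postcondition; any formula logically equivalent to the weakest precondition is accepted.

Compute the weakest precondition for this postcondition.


Working backward. After the program, the postcondition 3*pos + 2*lim > 2 and u - 4 = 3 must hold; in canonical form it is 2*lim + 3*pos > 2 and u = 7.
Then branch requires 3*k + 2*lim > 3*u + 2 and u = 7; else branch requires ((c < lim + 15 or 3*k < 3*u + 3) -> (2*lim + 3*pos > 2 and 2*k = 5)) and ((not (c < lim + 15 or 3*k < 3*u + 3)) -> (4*k + 4*pos + 9*u > 1 and u = 7)).
Before the if: (2*lim != c + 2*k - 3 -> (3*k + 2*lim > 3*u + 2 and u = 7)) and ((not (2*lim != c + 2*k - 3)) -> (((c < lim + 15 or 3*k < 3*u + 3) -> (2*lim + 3*pos > 2 and 2*k = 5)) and ((not (c < lim + 15 or 3*k < 3*u + 3)) -> (4*k + 4*pos + 9*u > 1 and u = 7))))
Before skip: (2*lim != c + 2*k - 3 -> (3*k + 2*lim > 3*u + 2 and u = 7)) and ((not (2*lim != c + 2*k - 3)) -> (((c < lim + 15 or 3*k < 3*u + 3) -> (2*lim + 3*pos > 2 and 2*k = 5)) and ((not (c < lim + 15 or 3*k < 3*u + 3)) -> (4*k + 4*pos + 9*u > 1 and u = 7))))
Before k := 2*c + k - 4: (2*lim != 5*c + 2*k - 11 -> (6*c + 3*k + 2*lim > 3*u + 14 and u = 7)) and ((not (2*lim != 5*c + 2*k - 11)) -> (((c < lim + 15 or 6*c + 3*k < 3*u + 15) -> (2*lim + 3*pos > 2 and 4*c + 2*k = 13)) and ((not (c < lim + 15 or 6*c + 3*k < 3*u + 15)) -> (8*c + 4*k + 4*pos + 9*u > 17 and u = 7))))
Before c := u: (2*lim != 2*k + 5*u - 11 -> (3*k + 2*lim + 3*u > 14 and u = 7)) and ((not (2*lim != 2*k + 5*u - 11)) -> (((u < lim + 15 or 3*k + 3*u < 15) -> (2*lim + 3*pos > 2 and 2*k + 4*u = 13)) and ((not (u < lim + 15 or 3*k + 3*u < 15)) -> (4*k + 4*pos + 17*u > 17 and u = 7))))
Answer: WP = (2*lim != 2*k + 5*u - 11 -> (3*k + 2*lim + 3*u > 14 and u = 7)) and ((not (2*lim != 2*k + 5*u - 11)) -> (((u < lim + 15 or 3*k + 3*u < 15) -> (2*lim + 3*pos > 2 and 2*k + 4*u = 13)) and ((not (u < lim + 15 or 3*k + 3*u < 15)) -> (4*k + 4*pos + 17*u > 17 and u = 7))))


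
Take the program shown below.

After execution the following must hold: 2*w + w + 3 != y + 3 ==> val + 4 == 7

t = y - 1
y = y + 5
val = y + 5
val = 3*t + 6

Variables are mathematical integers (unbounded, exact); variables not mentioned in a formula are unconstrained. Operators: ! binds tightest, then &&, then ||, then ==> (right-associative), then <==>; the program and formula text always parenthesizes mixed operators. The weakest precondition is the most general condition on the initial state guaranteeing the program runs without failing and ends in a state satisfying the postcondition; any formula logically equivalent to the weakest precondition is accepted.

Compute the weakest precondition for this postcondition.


Working backward. After the program, the postcondition 2*w + w + 3 != y + 3 ==> val + 4 == 7 must hold; in canonical form it is 3*w != y ==> val == 3.
Before val := 3*t + 6: 3*w != y ==> 3*t == -3
Before val := y + 5: 3*w != y ==> 3*t == -3
Before y := y + 5: 3*w != y + 5 ==> 3*t == -3
Before t := y - 1: 3*w != y + 5 ==> 3*y == 0
Answer: WP = 3*w != y + 5 ==> 3*y == 0


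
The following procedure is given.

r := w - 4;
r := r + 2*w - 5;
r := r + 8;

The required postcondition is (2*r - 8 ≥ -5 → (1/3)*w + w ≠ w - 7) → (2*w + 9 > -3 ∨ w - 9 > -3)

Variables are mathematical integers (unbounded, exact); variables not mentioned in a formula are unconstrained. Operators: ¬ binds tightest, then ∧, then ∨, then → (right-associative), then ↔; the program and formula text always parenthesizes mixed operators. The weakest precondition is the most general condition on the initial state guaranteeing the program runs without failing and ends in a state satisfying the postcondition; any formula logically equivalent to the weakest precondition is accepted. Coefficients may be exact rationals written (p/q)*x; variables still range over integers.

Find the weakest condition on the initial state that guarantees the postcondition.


Working backward. After the program, the postcondition (2*r - 8 ≥ -5 → (1/3)*w + w ≠ w - 7) → (2*w + 9 > -3 ∨ w - 9 > -3) must hold; in canonical form it is (2*r ≥ 3 → (1/3)*w ≠ -7) → (2*w > -12 ∨ w > 6).
Before r := r + 8: (2*r ≥ -13 → (1/3)*w ≠ -7) → (2*w > -12 ∨ w > 6)
Before r := r + 2*w - 5: (2*r + 4*w ≥ -3 → (1/3)*w ≠ -7) → (2*w > -12 ∨ w > 6)
Before r := w - 4: (6*w ≥ 5 → (1/3)*w ≠ -7) → (2*w > -12 ∨ w > 6)
Answer: WP = (6*w ≥ 5 → (1/3)*w ≠ -7) → (2*w > -12 ∨ w > 6)


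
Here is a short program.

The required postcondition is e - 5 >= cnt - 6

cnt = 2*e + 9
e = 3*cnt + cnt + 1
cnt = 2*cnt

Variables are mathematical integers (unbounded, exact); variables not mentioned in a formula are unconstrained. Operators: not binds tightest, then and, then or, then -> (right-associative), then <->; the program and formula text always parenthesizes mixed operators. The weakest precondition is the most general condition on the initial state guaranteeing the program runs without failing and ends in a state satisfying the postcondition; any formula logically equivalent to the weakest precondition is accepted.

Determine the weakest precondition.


Working backward. After the program, the postcondition e - 5 >= cnt - 6 must hold; in canonical form it is e >= cnt - 1.
Before cnt := 2*cnt: e >= 2*cnt - 1
Before e := 3*cnt + cnt + 1: 2*cnt >= -2
Before cnt := 2*e + 9: 4*e >= -20
Answer: WP = 4*e >= -20


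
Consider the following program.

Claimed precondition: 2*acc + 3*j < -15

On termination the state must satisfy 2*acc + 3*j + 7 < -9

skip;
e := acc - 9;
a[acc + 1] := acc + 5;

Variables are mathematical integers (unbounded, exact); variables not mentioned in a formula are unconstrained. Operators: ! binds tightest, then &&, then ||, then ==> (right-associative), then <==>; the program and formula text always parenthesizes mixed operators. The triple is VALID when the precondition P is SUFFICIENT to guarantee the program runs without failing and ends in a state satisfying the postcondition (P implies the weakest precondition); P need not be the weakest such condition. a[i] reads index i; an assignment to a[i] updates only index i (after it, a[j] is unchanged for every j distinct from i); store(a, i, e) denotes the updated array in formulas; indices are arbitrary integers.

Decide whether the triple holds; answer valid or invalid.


Working backward. After the program, the postcondition 2*acc + 3*j + 7 < -9 must hold; in canonical form it is 2*acc + 3*j < -16.
Before a[acc + 1] := acc + 5: 2*acc + 3*j < -16
Before e := acc - 9: 2*acc + 3*j < -16
Before skip: 2*acc + 3*j < -16
The weakest precondition is 2*acc + 3*j < -16.
Check whether 2*acc + 3*j < -15 implies it.
Countermodel: at the initial state acc = -8, j = 0, the precondition holds but the weakest precondition fails.
Answer: invalid


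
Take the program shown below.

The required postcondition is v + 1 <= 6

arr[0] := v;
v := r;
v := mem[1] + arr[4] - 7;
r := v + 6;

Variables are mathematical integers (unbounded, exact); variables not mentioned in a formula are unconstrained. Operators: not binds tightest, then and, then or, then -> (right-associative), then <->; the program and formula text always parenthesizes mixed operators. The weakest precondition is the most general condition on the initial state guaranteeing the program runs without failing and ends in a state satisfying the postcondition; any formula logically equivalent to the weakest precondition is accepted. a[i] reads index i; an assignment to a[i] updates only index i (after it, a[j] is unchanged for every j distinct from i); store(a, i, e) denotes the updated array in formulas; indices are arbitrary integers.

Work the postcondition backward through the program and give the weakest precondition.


Working backward. After the program, the postcondition v + 1 <= 6 must hold; in canonical form it is v <= 5.
Before r := v + 6: v <= 5
Before v := mem[1] + arr[4] - 7: arr[4] + mem[1] <= 12
Before v := r: arr[4] + mem[1] <= 12
Before arr[0] := v: arr[4] + mem[1] <= 12
Answer: WP = arr[4] + mem[1] <= 12


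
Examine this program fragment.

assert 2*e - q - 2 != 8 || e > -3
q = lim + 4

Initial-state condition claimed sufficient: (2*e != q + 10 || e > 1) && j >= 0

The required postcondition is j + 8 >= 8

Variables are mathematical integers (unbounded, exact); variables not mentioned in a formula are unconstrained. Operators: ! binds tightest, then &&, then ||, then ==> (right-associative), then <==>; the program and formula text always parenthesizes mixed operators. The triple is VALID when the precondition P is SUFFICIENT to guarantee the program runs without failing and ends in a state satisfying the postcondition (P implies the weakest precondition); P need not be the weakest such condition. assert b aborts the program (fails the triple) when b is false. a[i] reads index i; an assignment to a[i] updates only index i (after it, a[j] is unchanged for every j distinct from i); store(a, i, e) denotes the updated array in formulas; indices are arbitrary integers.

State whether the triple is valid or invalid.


Working backward. After the program, the postcondition j + 8 >= 8 must hold; in canonical form it is j >= 0.
Before q := lim + 4: j >= 0
Before assert 2*e - q - 2 != 8 || e > -3: (2*e != q + 10 || e > -3) && j >= 0
The weakest precondition is (2*e != q + 10 || e > -3) && j >= 0.
Check whether (2*e != q + 10 || e > 1) && j >= 0 implies it.
Every state satisfying the precondition satisfies the weakest precondition: the implication holds.
Answer: valid


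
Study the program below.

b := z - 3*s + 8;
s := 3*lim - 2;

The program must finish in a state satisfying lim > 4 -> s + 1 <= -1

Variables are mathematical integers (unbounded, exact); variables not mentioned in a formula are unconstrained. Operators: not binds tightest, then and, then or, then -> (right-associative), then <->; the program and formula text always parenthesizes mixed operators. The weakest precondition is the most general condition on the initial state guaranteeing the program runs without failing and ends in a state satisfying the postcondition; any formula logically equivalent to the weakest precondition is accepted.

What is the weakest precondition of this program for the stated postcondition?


Working backward. After the program, the postcondition lim > 4 -> s + 1 <= -1 must hold; in canonical form it is lim > 4 -> s <= -2.
Before s := 3*lim - 2: lim > 4 -> 3*lim <= 0
Before b := z - 3*s + 8: lim > 4 -> 3*lim <= 0
Answer: WP = lim > 4 -> 3*lim <= 0


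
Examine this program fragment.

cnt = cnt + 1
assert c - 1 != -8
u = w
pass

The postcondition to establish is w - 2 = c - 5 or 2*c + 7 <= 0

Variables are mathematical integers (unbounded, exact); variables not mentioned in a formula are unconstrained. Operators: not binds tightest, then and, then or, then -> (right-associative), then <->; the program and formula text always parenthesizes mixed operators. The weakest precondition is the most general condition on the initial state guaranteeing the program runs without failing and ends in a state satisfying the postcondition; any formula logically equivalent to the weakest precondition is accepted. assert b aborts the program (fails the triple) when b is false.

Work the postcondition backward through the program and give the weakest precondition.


Working backward. After the program, the postcondition w - 2 = c - 5 or 2*c + 7 <= 0 must hold; in canonical form it is w = c - 3 or 2*c <= -7.
Before skip: w = c - 3 or 2*c <= -7
Before u := w: w = c - 3 or 2*c <= -7
Before assert c - 1 != -8: c != -7 and (w = c - 3 or 2*c <= -7)
Before cnt := cnt + 1: c != -7 and (w = c - 3 or 2*c <= -7)
Answer: WP = c != -7 and (w = c - 3 or 2*c <= -7)


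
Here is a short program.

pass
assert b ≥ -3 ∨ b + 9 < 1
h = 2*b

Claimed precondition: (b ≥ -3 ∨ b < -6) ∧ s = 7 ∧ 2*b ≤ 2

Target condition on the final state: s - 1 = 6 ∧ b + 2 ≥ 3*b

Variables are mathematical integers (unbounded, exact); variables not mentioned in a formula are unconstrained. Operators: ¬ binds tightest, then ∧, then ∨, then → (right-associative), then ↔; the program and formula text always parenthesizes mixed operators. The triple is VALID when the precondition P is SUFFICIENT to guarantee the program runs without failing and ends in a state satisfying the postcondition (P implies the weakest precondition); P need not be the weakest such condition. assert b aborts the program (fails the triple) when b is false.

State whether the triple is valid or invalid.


Working backward. After the program, the postcondition s - 1 = 6 ∧ b + 2 ≥ 3*b must hold; in canonical form it is s = 7 ∧ 2*b ≤ 2.
Before h := 2*b: s = 7 ∧ 2*b ≤ 2
Before assert b ≥ -3 ∨ b + 9 < 1: (b ≥ -3 ∨ b < -8) ∧ s = 7 ∧ 2*b ≤ 2
Before skip: (b ≥ -3 ∨ b < -8) ∧ s = 7 ∧ 2*b ≤ 2
The weakest precondition is (b ≥ -3 ∨ b < -8) ∧ s = 7 ∧ 2*b ≤ 2.
Check whether (b ≥ -3 ∨ b < -6) ∧ s = 7 ∧ 2*b ≤ 2 implies it.
Countermodel: at the initial state b = -8, s = 7, the precondition holds but the weakest precondition fails.
Answer: invalid


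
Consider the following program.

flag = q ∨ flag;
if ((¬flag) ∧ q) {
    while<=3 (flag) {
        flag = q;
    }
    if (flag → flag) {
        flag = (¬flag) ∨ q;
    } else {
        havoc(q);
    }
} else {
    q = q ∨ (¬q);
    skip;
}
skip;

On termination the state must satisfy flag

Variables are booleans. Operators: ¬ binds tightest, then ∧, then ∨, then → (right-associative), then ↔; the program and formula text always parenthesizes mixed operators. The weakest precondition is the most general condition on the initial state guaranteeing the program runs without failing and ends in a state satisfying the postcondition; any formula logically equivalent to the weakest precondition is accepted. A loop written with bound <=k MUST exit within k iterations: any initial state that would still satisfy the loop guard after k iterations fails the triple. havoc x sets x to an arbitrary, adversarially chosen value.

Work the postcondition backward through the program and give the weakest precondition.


Working backward. After the program, flag must hold.
Before skip: flag
Then branch requires (flag → (q → (q → (¬q)))) ∧ ((¬flag) → ((¬flag) ∨ q)); else branch requires flag.
Before the if: (((¬flag) ∧ q) → ((flag → (q → (q → (¬q)))) ∧ ((¬flag) → ((¬flag) ∨ q)))) ∧ ((¬((¬flag) ∧ q)) → flag)
Before flag := q ∨ flag: (((¬(q ∨ flag)) ∧ q) → (((q ∨ flag) → (q → (q → (¬q)))) ∧ ((¬(q ∨ flag)) → ((¬(q ∨ flag)) ∨ q)))) ∧ ((¬((¬(q ∨ flag)) ∧ q)) → (q ∨ flag))
Answer: WP = (((¬(q ∨ flag)) ∧ q) → (((q ∨ flag) → (q → (q → (¬q)))) ∧ ((¬(q ∨ flag)) → ((¬(q ∨ flag)) ∨ q)))) ∧ ((¬((¬(q ∨ flag)) ∧ q)) → (q ∨ flag))


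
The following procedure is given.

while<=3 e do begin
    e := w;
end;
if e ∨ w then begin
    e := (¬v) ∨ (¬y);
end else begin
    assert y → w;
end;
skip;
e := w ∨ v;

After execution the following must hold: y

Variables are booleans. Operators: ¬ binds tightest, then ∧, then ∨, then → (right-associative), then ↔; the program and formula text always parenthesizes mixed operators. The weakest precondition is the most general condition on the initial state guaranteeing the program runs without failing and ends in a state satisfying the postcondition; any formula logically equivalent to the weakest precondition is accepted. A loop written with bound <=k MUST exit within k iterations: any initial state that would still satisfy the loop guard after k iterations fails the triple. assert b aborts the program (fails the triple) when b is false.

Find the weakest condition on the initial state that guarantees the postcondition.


Working backward. After the program, y must hold.
Before e := w ∨ v: y
Before skip: y
Then branch requires y; else branch requires (y → w) ∧ y.
Before the if: ((e ∨ w) → y) ∧ ((¬(e ∨ w)) → ((y → w) ∧ y))
Before the loop (bound <=3), unroll the exhaustion recursion (WP_0 = exit-now case; WP_j = one more guarded iteration, up to j = 3):
  WP_0: (¬e) ∧ ((e ∨ w) → y) ∧ ((¬(e ∨ w)) → ((y → w) ∧ y))
  WP_1: (e → ((¬w) ∧ (w → y) ∧ ((¬w) → ((y → w) ∧ y)))) ∧ ((¬e) → (((e ∨ w) → y) ∧ ((¬(e ∨ w)) → ((y → w) ∧ y))))
  WP_2: (e → ((w → ((¬w) ∧ (w → y) ∧ ((¬w) → ((y → w) ∧ y)))) ∧ ((¬w) → ((w → y) ∧ ((¬w) → ((y → w) ∧ y)))))) ∧ ((¬e) → (((e ∨ w) → y) ∧ ((¬(e ∨ w)) → ((y → w) ∧ y))))
  WP_3: (e → ((w → ((w → ((¬w) ∧ (w → y) ∧ ((¬w) → ((y → w) ∧ y)))) ∧ ((¬w) → ((w → y) ∧ ((¬w) → ((y → w) ∧ y)))))) ∧ ((¬w) → ((w → y) ∧ ((¬w) → ((y → w) ∧ y)))))) ∧ ((¬e) → (((e ∨ w) → y) ∧ ((¬(e ∨ w)) → ((y → w) ∧ y))))
So before the loop: (e → ((w → ((w → ((¬w) ∧ (w → y) ∧ ((¬w) → ((y → w) ∧ y)))) ∧ ((¬w) → ((w → y) ∧ ((¬w) → ((y → w) ∧ y)))))) ∧ ((¬w) → ((w → y) ∧ ((¬w) → ((y → w) ∧ y)))))) ∧ ((¬e) → (((e ∨ w) → y) ∧ ((¬(e ∨ w)) → ((y → w) ∧ y))))
Answer: WP = (e → ((w → ((w → ((¬w) ∧ (w → y) ∧ ((¬w) → ((y → w) ∧ y)))) ∧ ((¬w) → ((w → y) ∧ ((¬w) → ((y → w) ∧ y)))))) ∧ ((¬w) → ((w → y) ∧ ((¬w) → ((y → w) ∧ y)))))) ∧ ((¬e) → (((e ∨ w) → y) ∧ ((¬(e ∨ w)) → ((y → w) ∧ y))))


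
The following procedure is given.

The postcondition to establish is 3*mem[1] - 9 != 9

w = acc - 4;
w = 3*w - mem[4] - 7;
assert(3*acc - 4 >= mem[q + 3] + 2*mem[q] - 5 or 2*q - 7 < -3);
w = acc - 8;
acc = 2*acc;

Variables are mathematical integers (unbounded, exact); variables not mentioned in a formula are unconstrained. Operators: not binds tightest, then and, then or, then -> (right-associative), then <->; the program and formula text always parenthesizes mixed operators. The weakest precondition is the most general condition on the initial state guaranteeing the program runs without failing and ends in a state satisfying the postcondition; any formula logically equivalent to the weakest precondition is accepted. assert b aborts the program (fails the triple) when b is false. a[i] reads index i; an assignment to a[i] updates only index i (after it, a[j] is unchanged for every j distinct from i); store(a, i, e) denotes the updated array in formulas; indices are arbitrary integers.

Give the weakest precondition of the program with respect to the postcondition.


Working backward. After the program, the postcondition 3*mem[1] - 9 != 9 must hold; in canonical form it is 3*mem[1] != 18.
Before acc := 2*acc: 3*mem[1] != 18
Before w := acc - 8: 3*mem[1] != 18
Before assert 3*acc - 4 >= mem[q + 3] + 2*mem[q] - 5 or 2*q - 7 < -3: (3*acc >= mem[q + 3] + 2*mem[q] - 1 or 2*q < 4) and 3*mem[1] != 18
Before w := 3*w - mem[4] - 7: (3*acc >= mem[q + 3] + 2*mem[q] - 1 or 2*q < 4) and 3*mem[1] != 18
Before w := acc - 4: (3*acc >= mem[q + 3] + 2*mem[q] - 1 or 2*q < 4) and 3*mem[1] != 18
Answer: WP = (3*acc >= mem[q + 3] + 2*mem[q] - 1 or 2*q < 4) and 3*mem[1] != 18


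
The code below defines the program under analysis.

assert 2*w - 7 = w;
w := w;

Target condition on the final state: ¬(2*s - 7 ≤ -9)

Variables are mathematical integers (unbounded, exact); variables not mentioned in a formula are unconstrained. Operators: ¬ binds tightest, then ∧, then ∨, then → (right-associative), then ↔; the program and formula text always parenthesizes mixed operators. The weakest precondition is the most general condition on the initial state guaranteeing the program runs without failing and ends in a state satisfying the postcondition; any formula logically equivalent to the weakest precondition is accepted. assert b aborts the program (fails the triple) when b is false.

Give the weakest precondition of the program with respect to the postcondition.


Working backward. After the program, the postcondition ¬(2*s - 7 ≤ -9) must hold; in canonical form it is ¬(2*s ≤ -2).
Before w := w: ¬(2*s ≤ -2)
Before assert 2*w - 7 = w: w = 7 ∧ (¬(2*s ≤ -2))
Answer: WP = w = 7 ∧ (¬(2*s ≤ -2))


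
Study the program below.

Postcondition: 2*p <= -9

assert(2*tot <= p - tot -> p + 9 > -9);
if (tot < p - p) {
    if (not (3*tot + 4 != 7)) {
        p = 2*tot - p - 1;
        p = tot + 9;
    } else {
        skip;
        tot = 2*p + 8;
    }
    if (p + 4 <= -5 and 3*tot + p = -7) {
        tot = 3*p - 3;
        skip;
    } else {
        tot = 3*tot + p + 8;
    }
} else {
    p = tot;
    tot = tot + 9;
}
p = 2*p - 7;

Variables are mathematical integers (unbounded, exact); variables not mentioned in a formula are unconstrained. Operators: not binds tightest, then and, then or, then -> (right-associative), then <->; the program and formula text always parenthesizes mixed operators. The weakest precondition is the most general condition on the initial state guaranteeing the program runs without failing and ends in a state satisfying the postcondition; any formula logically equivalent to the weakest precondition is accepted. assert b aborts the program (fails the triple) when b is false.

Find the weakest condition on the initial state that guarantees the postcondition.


Working backward. After the program, 2*p <= -9 must hold.
Before p := 2*p - 7: 4*p <= 5
Then branch requires ((not (3*tot != 3)) -> (((tot <= -18 and 4*tot = -16) -> 4*tot <= -31) and ((not (tot <= -18 and 4*tot = -16)) -> 4*tot <= -31))) and (3*tot != 3 -> (((p <= -9 and 7*p = -31) -> 4*p <= 5) and ((not (p <= -9 and 7*p = -31)) -> 4*p <= 5))); else branch requires 4*tot <= 5.
Before the if: (tot < 0 -> (((not (3*tot != 3)) -> (((tot <= -18 and 4*tot = -16) -> 4*tot <= -31) and ((not (tot <= -18 and 4*tot = -16)) -> 4*tot <= -31))) and (3*tot != 3 -> (((p <= -9 and 7*p = -31) -> 4*p <= 5) and ((not (p <= -9 and 7*p = -31)) -> 4*p <= 5))))) and ((not (tot < 0)) -> 4*tot <= 5)
Before assert 2*tot <= p - tot -> p + 9 > -9: (3*tot <= p -> p > -18) and (tot < 0 -> (((not (3*tot != 3)) -> (((tot <= -18 and 4*tot = -16) -> 4*tot <= -31) and ((not (tot <= -18 and 4*tot = -16)) -> 4*tot <= -31))) and (3*tot != 3 -> (((p <= -9 and 7*p = -31) -> 4*p <= 5) and ((not (p <= -9 and 7*p = -31)) -> 4*p <= 5))))) and ((not (tot < 0)) -> 4*tot <= 5)
Answer: WP = (3*tot <= p -> p > -18) and (tot < 0 -> (((not (3*tot != 3)) -> (((tot <= -18 and 4*tot = -16) -> 4*tot <= -31) and ((not (tot <= -18 and 4*tot = -16)) -> 4*tot <= -31))) and (3*tot != 3 -> (((p <= -9 and 7*p = -31) -> 4*p <= 5) and ((not (p <= -9 and 7*p = -31)) -> 4*p <= 5))))) and ((not (tot < 0)) -> 4*tot <= 5)


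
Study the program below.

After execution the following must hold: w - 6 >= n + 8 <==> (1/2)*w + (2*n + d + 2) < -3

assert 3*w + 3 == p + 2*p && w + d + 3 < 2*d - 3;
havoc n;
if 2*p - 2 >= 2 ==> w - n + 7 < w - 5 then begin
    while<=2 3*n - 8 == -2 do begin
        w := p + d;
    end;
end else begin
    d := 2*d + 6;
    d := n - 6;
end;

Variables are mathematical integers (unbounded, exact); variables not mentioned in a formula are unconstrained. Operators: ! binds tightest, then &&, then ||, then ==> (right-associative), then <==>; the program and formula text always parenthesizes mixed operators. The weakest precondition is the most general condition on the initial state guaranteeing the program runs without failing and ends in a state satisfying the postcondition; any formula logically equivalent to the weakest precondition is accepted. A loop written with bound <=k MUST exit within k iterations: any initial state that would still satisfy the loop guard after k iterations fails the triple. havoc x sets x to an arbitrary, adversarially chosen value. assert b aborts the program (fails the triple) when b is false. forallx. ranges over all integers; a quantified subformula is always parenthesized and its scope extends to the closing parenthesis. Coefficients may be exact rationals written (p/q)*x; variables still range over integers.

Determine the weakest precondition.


Working backward. After the program, the postcondition w - 6 >= n + 8 <==> (1/2)*w + (2*n + d + 2) < -3 must hold; in canonical form it is w >= n + 14 <==> d + 2*n + (1/2)*w < -5.
Then branch requires (3*n == 6 ==> ((3*n == 6 ==> ((!(3*n == 6)) && (d + p >= n + 14 <==> (3/2)*d + 2*n + (1/2)*p < -5))) && ((!(3*n == 6)) ==> (d + p >= n + 14 <==> (3/2)*d + 2*n + (1/2)*p < -5)))) && ((!(3*n == 6)) ==> (w >= n + 14 <==> d + 2*n + (1/2)*w < -5)); else branch requires w >= n + 14 <==> 3*n + (1/2)*w < 1.
Before the if: ((2*p >= 4 ==> n > 12) ==> ((3*n == 6 ==> ((3*n == 6 ==> ((!(3*n == 6)) && (d + p >= n + 14 <==> (3/2)*d + 2*n + (1/2)*p < -5))) && ((!(3*n == 6)) ==> (d + p >= n + 14 <==> (3/2)*d + 2*n + (1/2)*p < -5)))) && ((!(3*n == 6)) ==> (w >= n + 14 <==> d + 2*n + (1/2)*w < -5)))) && ((!(2*p >= 4 ==> n > 12)) ==> (w >= n + 14 <==> 3*n + (1/2)*w < 1))
Before havoc n: forall n_1. (((2*p >= 4 ==> n_1 > 12) ==> ((3*n_1 == 6 ==> ((3*n_1 == 6 ==> ((!(3*n_1 == 6)) && (d + p >= n_1 + 14 <==> (3/2)*d + 2*n_1 + (1/2)*p < -5))) && ((!(3*n_1 == 6)) ==> (d + p >= n_1 + 14 <==> (3/2)*d + 2*n_1 + (1/2)*p < -5)))) && ((!(3*n_1 == 6)) ==> (w >= n_1 + 14 <==> d + 2*n_1 + (1/2)*w < -5)))) && ((!(2*p >= 4 ==> n_1 > 12)) ==> (w >= n_1 + 14 <==> 3*n_1 + (1/2)*w < 1)))
Before assert 3*w + 3 == p + 2*p && w + d + 3 < 2*d - 3: 3*w == 3*p - 3 && w < d - 6 && (forall n_1. (((2*p >= 4 ==> n_1 > 12) ==> ((3*n_1 == 6 ==> ((3*n_1 == 6 ==> ((!(3*n_1 == 6)) && (d + p >= n_1 + 14 <==> (3/2)*d + 2*n_1 + (1/2)*p < -5))) && ((!(3*n_1 == 6)) ==> (d + p >= n_1 + 14 <==> (3/2)*d + 2*n_1 + (1/2)*p < -5)))) && ((!(3*n_1 == 6)) ==> (w >= n_1 + 14 <==> d + 2*n_1 + (1/2)*w < -5)))) && ((!(2*p >= 4 ==> n_1 > 12)) ==> (w >= n_1 + 14 <==> 3*n_1 + (1/2)*w < 1))))
Answer: WP = 3*w == 3*p - 3 && w < d - 6 && (forall n_1. (((2*p >= 4 ==> n_1 > 12) ==> ((3*n_1 == 6 ==> ((3*n_1 == 6 ==> ((!(3*n_1 == 6)) && (d + p >= n_1 + 14 <==> (3/2)*d + 2*n_1 + (1/2)*p < -5))) && ((!(3*n_1 == 6)) ==> (d + p >= n_1 + 14 <==> (3/2)*d + 2*n_1 + (1/2)*p < -5)))) && ((!(3*n_1 == 6)) ==> (w >= n_1 + 14 <==> d + 2*n_1 + (1/2)*w < -5)))) && ((!(2*p >= 4 ==> n_1 > 12)) ==> (w >= n_1 + 14 <==> 3*n_1 + (1/2)*w < 1))))


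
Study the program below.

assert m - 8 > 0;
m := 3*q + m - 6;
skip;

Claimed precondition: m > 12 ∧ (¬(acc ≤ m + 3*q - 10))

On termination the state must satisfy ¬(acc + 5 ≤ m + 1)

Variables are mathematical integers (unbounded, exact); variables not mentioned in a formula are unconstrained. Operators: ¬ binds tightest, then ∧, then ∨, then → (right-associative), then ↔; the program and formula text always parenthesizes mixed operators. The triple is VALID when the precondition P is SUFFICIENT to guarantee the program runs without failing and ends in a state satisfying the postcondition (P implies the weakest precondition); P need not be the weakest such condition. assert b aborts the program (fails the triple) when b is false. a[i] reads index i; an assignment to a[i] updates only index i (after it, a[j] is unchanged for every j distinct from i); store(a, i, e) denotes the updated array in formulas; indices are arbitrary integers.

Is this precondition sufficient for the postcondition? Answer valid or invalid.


Working backward. After the program, the postcondition ¬(acc + 5 ≤ m + 1) must hold; in canonical form it is ¬(acc ≤ m - 4).
Before skip: ¬(acc ≤ m - 4)
Before m := 3*q + m - 6: ¬(acc ≤ m + 3*q - 10)
Before assert m - 8 > 0: m > 8 ∧ (¬(acc ≤ m + 3*q - 10))
The weakest precondition is m > 8 ∧ (¬(acc ≤ m + 3*q - 10)).
Check whether m > 12 ∧ (¬(acc ≤ m + 3*q - 10)) implies it.
Every state satisfying the precondition satisfies the weakest precondition: the implication holds.
Answer: valid


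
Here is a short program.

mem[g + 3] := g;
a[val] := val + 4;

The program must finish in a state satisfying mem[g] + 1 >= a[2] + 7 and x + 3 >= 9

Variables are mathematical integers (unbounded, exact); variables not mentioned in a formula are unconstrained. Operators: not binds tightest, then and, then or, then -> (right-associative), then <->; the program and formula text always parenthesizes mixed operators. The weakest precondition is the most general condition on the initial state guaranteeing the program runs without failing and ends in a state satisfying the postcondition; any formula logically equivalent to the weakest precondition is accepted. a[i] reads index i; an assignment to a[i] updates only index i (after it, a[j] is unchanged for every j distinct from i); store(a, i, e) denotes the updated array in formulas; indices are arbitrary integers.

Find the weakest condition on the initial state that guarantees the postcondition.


Working backward. After the program, the postcondition mem[g] + 1 >= a[2] + 7 and x + 3 >= 9 must hold; in canonical form it is mem[g] >= a[2] + 6 and x >= 6.
Before a[val] := val + 4: mem[g] >= store(a, val, val + 4)[2] + 6 and x >= 6
Before mem[g + 3] := g: store(mem, g + 3, g)[g] >= store(a, val, val + 4)[2] + 6 and x >= 6
Answer: WP = store(mem, g + 3, g)[g] >= store(a, val, val + 4)[2] + 6 and x >= 6


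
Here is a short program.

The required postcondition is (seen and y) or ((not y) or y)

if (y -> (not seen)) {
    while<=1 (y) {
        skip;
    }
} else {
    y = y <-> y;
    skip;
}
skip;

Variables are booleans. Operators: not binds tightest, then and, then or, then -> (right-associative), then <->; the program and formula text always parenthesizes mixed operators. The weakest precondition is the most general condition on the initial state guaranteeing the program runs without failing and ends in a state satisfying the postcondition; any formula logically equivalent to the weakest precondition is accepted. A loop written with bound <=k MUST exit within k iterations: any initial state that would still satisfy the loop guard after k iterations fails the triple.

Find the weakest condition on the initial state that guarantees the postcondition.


Working backward. After the program, the postcondition (seen and y) or ((not y) or y) must hold; in canonical form it is true.
Before skip: true
Then branch requires y -> (not y); else branch requires true.
Before the if: (y -> (not seen)) -> (y -> (not y))
Answer: WP = (y -> (not seen)) -> (y -> (not y))


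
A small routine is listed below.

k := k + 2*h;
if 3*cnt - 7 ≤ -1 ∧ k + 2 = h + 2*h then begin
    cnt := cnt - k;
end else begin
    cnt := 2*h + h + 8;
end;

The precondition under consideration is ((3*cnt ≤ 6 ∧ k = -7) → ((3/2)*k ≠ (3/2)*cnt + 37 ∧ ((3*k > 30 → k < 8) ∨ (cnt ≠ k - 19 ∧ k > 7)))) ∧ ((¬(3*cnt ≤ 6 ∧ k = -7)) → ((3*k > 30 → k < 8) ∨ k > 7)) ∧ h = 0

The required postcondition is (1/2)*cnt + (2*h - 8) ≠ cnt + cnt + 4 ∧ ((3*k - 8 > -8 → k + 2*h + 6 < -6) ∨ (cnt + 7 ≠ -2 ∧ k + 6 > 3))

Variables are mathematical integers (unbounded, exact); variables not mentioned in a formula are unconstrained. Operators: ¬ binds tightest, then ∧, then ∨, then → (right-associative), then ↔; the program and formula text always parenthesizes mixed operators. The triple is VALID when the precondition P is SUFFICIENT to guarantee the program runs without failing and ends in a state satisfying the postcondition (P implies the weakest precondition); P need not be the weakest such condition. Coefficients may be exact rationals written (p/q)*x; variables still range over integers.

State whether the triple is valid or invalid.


Working backward. After the program, the postcondition (1/2)*cnt + (2*h - 8) ≠ cnt + cnt + 4 ∧ ((3*k - 8 > -8 → k + 2*h + 6 < -6) ∨ (cnt + 7 ≠ -2 ∧ k + 6 > 3)) must hold; in canonical form it is 2*h ≠ (3/2)*cnt + 12 ∧ ((3*k > 0 → 2*h + k < -12) ∨ (cnt ≠ -9 ∧ k > -3)).
Then branch requires 2*h + (3/2)*k ≠ (3/2)*cnt + 12 ∧ ((3*k > 0 → 2*h + k < -12) ∨ (cnt ≠ k - 9 ∧ k > -3)); else branch requires (5/2)*h ≠ -24 ∧ ((3*k > 0 → 2*h + k < -12) ∨ (3*h ≠ -17 ∧ k > -3)).
Before the if: ((3*cnt ≤ 6 ∧ k = 3*h - 2) → (2*h + (3/2)*k ≠ (3/2)*cnt + 12 ∧ ((3*k > 0 → 2*h + k < -12) ∨ (cnt ≠ k - 9 ∧ k > -3)))) ∧ ((¬(3*cnt ≤ 6 ∧ k = 3*h - 2)) → ((5/2)*h ≠ -24 ∧ ((3*k > 0 → 2*h + k < -12) ∨ (3*h ≠ -17 ∧ k > -3))))
Before k := k + 2*h: ((3*cnt ≤ 6 ∧ k = h - 2) → (5*h + (3/2)*k ≠ (3/2)*cnt + 12 ∧ ((6*h + 3*k > 0 → 4*h + k < -12) ∨ (cnt ≠ 2*h + k - 9 ∧ 2*h + k > -3)))) ∧ ((¬(3*cnt ≤ 6 ∧ k = h - 2)) → ((5/2)*h ≠ -24 ∧ ((6*h + 3*k > 0 → 4*h + k < -12) ∨ (3*h ≠ -17 ∧ 2*h + k > -3))))
The weakest precondition is ((3*cnt ≤ 6 ∧ k = h - 2) → (5*h + (3/2)*k ≠ (3/2)*cnt + 12 ∧ ((6*h + 3*k > 0 → 4*h + k < -12) ∨ (cnt ≠ 2*h + k - 9 ∧ 2*h + k > -3)))) ∧ ((¬(3*cnt ≤ 6 ∧ k = h - 2)) → ((5/2)*h ≠ -24 ∧ ((6*h + 3*k > 0 → 4*h + k < -12) ∨ (3*h ≠ -17 ∧ 2*h + k > -3)))).
Check whether ((3*cnt ≤ 6 ∧ k = -7) → ((3/2)*k ≠ (3/2)*cnt + 37 ∧ ((3*k > 30 → k < 8) ∨ (cnt ≠ k - 19 ∧ k > 7)))) ∧ ((¬(3*cnt ≤ 6 ∧ k = -7)) → ((3*k > 30 → k < 8) ∨ k > 7)) ∧ h = 0 implies it.
Countermodel: at the initial state cnt = -10, h = 0, k = -2, the precondition holds but the weakest precondition fails.
Answer: invalid
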